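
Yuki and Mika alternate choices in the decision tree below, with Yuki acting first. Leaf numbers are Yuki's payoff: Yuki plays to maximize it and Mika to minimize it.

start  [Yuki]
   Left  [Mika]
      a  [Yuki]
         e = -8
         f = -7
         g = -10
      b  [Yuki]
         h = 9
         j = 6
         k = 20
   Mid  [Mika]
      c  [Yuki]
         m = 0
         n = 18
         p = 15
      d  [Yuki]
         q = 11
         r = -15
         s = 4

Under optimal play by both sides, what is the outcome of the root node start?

a (Yuki): max(-8, -7, -10) = -7
b (Yuki): max(9, 6, 20) = 20
Left (Mika): min(-7, 20) = -7
c (Yuki): max(0, 18, 15) = 18
d (Yuki): max(11, -15, 4) = 11
Mid (Mika): min(18, 11) = 11
start (Yuki): max(-7, 11) = 11

11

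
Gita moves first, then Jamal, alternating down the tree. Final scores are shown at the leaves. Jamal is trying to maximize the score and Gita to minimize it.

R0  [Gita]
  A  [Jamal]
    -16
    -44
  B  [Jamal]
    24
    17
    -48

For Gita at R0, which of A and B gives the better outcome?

A

A (Jamal): max(-16, -44) = -16
B (Jamal): max(24, 17, -48) = 24
Gita prefers the lower value; A=-16, B=24. A is better since -16 < 24.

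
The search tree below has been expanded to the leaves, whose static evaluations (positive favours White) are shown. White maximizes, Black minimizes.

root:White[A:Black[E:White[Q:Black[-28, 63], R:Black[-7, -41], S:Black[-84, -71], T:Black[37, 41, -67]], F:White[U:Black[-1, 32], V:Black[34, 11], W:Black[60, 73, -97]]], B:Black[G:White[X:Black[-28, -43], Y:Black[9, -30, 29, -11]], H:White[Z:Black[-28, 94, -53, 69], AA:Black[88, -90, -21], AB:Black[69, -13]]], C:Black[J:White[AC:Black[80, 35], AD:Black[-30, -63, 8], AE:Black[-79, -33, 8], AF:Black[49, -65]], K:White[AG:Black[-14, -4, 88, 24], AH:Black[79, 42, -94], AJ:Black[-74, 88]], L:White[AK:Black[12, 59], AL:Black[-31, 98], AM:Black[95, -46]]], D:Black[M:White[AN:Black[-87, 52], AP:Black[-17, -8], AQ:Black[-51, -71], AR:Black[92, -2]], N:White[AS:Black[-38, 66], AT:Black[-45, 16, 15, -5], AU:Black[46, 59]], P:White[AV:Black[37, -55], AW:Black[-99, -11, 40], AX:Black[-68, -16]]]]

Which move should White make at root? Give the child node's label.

Q (Black): min(-28, 63) = -28
R (Black): min(-7, -41) = -41
S (Black): min(-84, -71) = -84
T (Black): min(37, 41, -67) = -67
E (White): max(-28, -41, -84, -67) = -28
U (Black): min(-1, 32) = -1
V (Black): min(34, 11) = 11
W (Black): min(60, 73, -97) = -97
F (White): max(-1, 11, -97) = 11
A (Black): min(-28, 11) = -28
X (Black): min(-28, -43) = -43
Y (Black): min(9, -30, 29, -11) = -30
G (White): max(-43, -30) = -30
Z (Black): min(-28, 94, -53, 69) = -53
AA (Black): min(88, -90, -21) = -90
AB (Black): min(69, -13) = -13
H (White): max(-53, -90, -13) = -13
B (Black): min(-30, -13) = -30
AC (Black): min(80, 35) = 35
AD (Black): min(-30, -63, 8) = -63
AE (Black): min(-79, -33, 8) = -79
AF (Black): min(49, -65) = -65
J (White): max(35, -63, -79, -65) = 35
AG (Black): min(-14, -4, 88, 24) = -14
AH (Black): min(79, 42, -94) = -94
AJ (Black): min(-74, 88) = -74
K (White): max(-14, -94, -74) = -14
AK (Black): min(12, 59) = 12
AL (Black): min(-31, 98) = -31
AM (Black): min(95, -46) = -46
L (White): max(12, -31, -46) = 12
C (Black): min(35, -14, 12) = -14
AN (Black): min(-87, 52) = -87
AP (Black): min(-17, -8) = -17
AQ (Black): min(-51, -71) = -71
AR (Black): min(92, -2) = -2
M (White): max(-87, -17, -71, -2) = -2
AS (Black): min(-38, 66) = -38
AT (Black): min(-45, 16, 15, -5) = -45
AU (Black): min(46, 59) = 46
N (White): max(-38, -45, 46) = 46
AV (Black): min(37, -55) = -55
AW (Black): min(-99, -11, 40) = -99
AX (Black): min(-68, -16) = -68
P (White): max(-55, -99, -68) = -55
D (Black): min(-2, 46, -55) = -55
root (White): max(-28, -30, -14, -55) = -14
White at root wants the highest of {A=-28, B=-30, C=-14, D=-55}, so chooses C.

C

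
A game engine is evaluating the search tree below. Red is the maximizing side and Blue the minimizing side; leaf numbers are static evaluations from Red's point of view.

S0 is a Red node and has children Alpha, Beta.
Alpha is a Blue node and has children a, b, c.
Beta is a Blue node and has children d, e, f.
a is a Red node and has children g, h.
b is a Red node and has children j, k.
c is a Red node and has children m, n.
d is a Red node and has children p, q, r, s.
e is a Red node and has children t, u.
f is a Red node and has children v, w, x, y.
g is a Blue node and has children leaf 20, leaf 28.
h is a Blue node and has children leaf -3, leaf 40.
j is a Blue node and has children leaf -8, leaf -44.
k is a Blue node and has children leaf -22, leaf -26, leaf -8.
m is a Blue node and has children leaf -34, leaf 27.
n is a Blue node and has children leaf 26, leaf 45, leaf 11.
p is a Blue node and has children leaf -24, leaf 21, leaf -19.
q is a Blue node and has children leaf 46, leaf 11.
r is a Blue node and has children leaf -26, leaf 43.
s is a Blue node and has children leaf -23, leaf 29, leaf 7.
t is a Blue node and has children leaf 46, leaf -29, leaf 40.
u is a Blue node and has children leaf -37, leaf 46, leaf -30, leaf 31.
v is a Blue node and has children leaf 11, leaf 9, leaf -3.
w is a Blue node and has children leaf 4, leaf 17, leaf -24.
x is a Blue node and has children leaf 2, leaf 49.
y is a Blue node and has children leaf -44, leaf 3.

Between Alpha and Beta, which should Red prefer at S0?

g (Blue): min(20, 28) = 20
h (Blue): min(-3, 40) = -3
a (Red): max(20, -3) = 20
j (Blue): min(-8, -44) = -44
k (Blue): min(-22, -26, -8) = -26
b (Red): max(-44, -26) = -26
m (Blue): min(-34, 27) = -34
n (Blue): min(26, 45, 11) = 11
c (Red): max(-34, 11) = 11
Alpha (Blue): min(20, -26, 11) = -26
p (Blue): min(-24, 21, -19) = -24
q (Blue): min(46, 11) = 11
r (Blue): min(-26, 43) = -26
s (Blue): min(-23, 29, 7) = -23
d (Red): max(-24, 11, -26, -23) = 11
t (Blue): min(46, -29, 40) = -29
u (Blue): min(-37, 46, -30, 31) = -37
e (Red): max(-29, -37) = -29
v (Blue): min(11, 9, -3) = -3
w (Blue): min(4, 17, -24) = -24
x (Blue): min(2, 49) = 2
y (Blue): min(-44, 3) = -44
f (Red): max(-3, -24, 2, -44) = 2
Beta (Blue): min(11, -29, 2) = -29
Red prefers the higher value; Alpha=-26, Beta=-29. Alpha is better since -26 > -29.

Alpha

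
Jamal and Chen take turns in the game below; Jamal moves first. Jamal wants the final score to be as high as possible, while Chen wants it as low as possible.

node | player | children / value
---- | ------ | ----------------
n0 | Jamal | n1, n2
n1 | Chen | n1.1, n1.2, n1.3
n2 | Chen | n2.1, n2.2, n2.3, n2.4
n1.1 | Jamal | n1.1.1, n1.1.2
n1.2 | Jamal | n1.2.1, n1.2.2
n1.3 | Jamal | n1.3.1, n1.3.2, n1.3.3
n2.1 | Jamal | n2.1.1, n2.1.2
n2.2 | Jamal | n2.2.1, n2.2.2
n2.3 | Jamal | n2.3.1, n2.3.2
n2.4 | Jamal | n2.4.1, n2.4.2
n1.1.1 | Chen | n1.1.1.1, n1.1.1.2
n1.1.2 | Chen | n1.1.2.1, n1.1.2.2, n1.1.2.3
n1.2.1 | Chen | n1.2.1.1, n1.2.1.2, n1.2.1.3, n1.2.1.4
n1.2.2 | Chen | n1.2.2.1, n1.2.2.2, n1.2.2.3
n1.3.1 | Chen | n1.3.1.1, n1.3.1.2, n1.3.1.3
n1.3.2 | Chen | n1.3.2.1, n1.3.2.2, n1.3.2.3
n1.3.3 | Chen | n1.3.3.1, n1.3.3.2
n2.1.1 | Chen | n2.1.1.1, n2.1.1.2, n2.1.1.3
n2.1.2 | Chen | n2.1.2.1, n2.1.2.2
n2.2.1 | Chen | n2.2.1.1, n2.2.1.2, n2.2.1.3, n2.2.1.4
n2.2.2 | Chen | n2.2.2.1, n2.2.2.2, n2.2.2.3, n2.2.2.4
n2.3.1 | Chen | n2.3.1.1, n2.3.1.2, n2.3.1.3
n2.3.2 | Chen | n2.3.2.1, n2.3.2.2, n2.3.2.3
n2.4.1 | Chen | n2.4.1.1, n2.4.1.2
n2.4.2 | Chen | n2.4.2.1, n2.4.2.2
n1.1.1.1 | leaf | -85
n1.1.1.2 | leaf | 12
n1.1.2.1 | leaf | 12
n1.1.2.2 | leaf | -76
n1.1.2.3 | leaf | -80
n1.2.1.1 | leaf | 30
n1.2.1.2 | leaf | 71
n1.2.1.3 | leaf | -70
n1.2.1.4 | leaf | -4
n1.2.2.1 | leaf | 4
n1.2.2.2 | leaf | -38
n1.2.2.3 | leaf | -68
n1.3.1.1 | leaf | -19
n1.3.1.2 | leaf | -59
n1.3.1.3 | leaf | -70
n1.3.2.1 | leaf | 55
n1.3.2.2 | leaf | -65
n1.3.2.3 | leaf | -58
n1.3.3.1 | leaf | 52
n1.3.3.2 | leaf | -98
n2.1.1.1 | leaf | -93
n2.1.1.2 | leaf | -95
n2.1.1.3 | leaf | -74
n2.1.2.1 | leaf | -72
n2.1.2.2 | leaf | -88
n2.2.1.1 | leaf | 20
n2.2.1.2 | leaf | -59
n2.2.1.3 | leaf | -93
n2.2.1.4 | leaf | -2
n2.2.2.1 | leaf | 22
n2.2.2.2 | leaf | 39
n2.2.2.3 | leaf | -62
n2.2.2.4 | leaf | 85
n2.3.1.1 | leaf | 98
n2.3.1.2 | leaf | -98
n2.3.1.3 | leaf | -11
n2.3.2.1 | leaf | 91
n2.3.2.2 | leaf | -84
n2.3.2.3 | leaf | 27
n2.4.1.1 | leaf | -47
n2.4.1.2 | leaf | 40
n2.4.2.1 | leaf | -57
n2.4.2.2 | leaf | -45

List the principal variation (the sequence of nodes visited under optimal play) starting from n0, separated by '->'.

n0 -> n1 -> n1.1 -> n1.1.2 -> n1.1.2.3

n1.1.1 (Chen): min(-85, 12) = -85
n1.1.2 (Chen): min(12, -76, -80) = -80
n1.1 (Jamal): max(-85, -80) = -80
n1.2.1 (Chen): min(30, 71, -70, -4) = -70
n1.2.2 (Chen): min(4, -38, -68) = -68
n1.2 (Jamal): max(-70, -68) = -68
n1.3.1 (Chen): min(-19, -59, -70) = -70
n1.3.2 (Chen): min(55, -65, -58) = -65
n1.3.3 (Chen): min(52, -98) = -98
n1.3 (Jamal): max(-70, -65, -98) = -65
n1 (Chen): min(-80, -68, -65) = -80
n2.1.1 (Chen): min(-93, -95, -74) = -95
n2.1.2 (Chen): min(-72, -88) = -88
n2.1 (Jamal): max(-95, -88) = -88
n2.2.1 (Chen): min(20, -59, -93, -2) = -93
n2.2.2 (Chen): min(22, 39, -62, 85) = -62
n2.2 (Jamal): max(-93, -62) = -62
n2.3.1 (Chen): min(98, -98, -11) = -98
n2.3.2 (Chen): min(91, -84, 27) = -84
n2.3 (Jamal): max(-98, -84) = -84
n2.4.1 (Chen): min(-47, 40) = -47
n2.4.2 (Chen): min(-57, -45) = -57
n2.4 (Jamal): max(-47, -57) = -47
n2 (Chen): min(-88, -62, -84, -47) = -88
n0 (Jamal): max(-80, -88) = -80
At n0, Jamal picks n1 (highest: -80).
At n1, Chen picks n1.1 (lowest: -80).
At n1.1, Jamal picks n1.1.2 (highest: -80).
At n1.1.2, Chen picks n1.1.2.3 (lowest: -80).
Terminal value -80.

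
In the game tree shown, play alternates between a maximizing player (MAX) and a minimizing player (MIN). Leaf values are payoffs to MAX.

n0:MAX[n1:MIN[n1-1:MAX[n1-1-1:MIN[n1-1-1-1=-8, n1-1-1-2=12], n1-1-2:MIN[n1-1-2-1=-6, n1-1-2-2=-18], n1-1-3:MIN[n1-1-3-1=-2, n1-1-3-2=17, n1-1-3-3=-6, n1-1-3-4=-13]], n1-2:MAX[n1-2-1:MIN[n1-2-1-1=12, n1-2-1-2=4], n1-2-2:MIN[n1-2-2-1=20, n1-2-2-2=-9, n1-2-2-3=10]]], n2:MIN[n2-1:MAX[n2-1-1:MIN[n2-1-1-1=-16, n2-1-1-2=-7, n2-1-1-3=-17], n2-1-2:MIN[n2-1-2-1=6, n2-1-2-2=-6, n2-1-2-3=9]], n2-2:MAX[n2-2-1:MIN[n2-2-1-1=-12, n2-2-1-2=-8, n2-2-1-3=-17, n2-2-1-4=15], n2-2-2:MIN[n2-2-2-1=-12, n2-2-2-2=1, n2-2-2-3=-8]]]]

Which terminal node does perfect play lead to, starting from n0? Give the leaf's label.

n1-1-1 (MIN): min(-8, 12) = -8
n1-1-2 (MIN): min(-6, -18) = -18
n1-1-3 (MIN): min(-2, 17, -6, -13) = -13
n1-1 (MAX): max(-8, -18, -13) = -8
n1-2-1 (MIN): min(12, 4) = 4
n1-2-2 (MIN): min(20, -9, 10) = -9
n1-2 (MAX): max(4, -9) = 4
n1 (MIN): min(-8, 4) = -8
n2-1-1 (MIN): min(-16, -7, -17) = -17
n2-1-2 (MIN): min(6, -6, 9) = -6
n2-1 (MAX): max(-17, -6) = -6
n2-2-1 (MIN): min(-12, -8, -17, 15) = -17
n2-2-2 (MIN): min(-12, 1, -8) = -12
n2-2 (MAX): max(-17, -12) = -12
n2 (MIN): min(-6, -12) = -12
n0 (MAX): max(-8, -12) = -8
At n0, MAX picks n1 (highest: -8).
At n1, MIN picks n1-1 (lowest: -8).
At n1-1, MAX picks n1-1-1 (highest: -8).
At n1-1-1, MIN picks n1-1-1-1 (lowest: -8).
Terminal value -8.

n1-1-1-1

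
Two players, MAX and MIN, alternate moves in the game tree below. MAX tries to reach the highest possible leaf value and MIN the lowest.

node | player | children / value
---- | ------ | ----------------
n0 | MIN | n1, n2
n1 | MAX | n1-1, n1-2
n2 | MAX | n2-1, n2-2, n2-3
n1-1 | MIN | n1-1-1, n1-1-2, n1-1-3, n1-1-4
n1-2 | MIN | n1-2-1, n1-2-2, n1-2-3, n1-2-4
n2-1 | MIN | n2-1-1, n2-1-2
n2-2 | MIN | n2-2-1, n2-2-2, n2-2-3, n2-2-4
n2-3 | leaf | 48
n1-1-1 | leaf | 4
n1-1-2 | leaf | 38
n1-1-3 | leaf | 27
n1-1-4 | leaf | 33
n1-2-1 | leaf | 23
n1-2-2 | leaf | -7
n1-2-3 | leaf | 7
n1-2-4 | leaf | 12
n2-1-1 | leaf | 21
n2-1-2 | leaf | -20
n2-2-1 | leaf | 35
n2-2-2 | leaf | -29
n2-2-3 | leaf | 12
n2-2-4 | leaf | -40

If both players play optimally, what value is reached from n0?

n1-1 (MIN): min(4, 38, 27, 33) = 4
n1-2 (MIN): min(23, -7, 7, 12) = -7
n1 (MAX): max(4, -7) = 4
n2-1 (MIN): min(21, -20) = -20
n2-2 (MIN): min(35, -29, 12, -40) = -40
n2 (MAX): max(-20, -40, 48) = 48
n0 (MIN): min(4, 48) = 4

4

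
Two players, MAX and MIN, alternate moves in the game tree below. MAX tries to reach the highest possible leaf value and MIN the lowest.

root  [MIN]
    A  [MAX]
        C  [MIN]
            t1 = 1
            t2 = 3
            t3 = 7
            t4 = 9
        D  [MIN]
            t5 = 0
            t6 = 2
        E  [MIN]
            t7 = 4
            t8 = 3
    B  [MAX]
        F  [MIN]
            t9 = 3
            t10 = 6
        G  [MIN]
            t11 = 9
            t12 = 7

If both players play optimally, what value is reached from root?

3

C (MIN): min(1, 3, 7, 9) = 1
D (MIN): min(0, 2) = 0
E (MIN): min(4, 3) = 3
A (MAX): max(1, 0, 3) = 3
F (MIN): min(3, 6) = 3
G (MIN): min(9, 7) = 7
B (MAX): max(3, 7) = 7
root (MIN): min(3, 7) = 3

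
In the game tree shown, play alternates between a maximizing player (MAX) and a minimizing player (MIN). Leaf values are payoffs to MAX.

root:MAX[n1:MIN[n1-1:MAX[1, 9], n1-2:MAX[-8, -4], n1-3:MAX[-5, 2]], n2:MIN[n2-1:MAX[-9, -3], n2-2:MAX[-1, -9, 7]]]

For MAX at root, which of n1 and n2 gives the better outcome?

n2

n1-1 (MAX): max(1, 9) = 9
n1-2 (MAX): max(-8, -4) = -4
n1-3 (MAX): max(-5, 2) = 2
n1 (MIN): min(9, -4, 2) = -4
n2-1 (MAX): max(-9, -3) = -3
n2-2 (MAX): max(-1, -9, 7) = 7
n2 (MIN): min(-3, 7) = -3
MAX prefers the higher value; n1=-4, n2=-3. n2 is better since -3 > -4.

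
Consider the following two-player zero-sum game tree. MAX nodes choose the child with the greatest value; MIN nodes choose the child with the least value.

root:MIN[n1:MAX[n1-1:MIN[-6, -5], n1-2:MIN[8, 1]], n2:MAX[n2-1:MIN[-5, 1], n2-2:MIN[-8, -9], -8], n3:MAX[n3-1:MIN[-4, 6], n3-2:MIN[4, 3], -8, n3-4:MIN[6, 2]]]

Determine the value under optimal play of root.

-5

n1-1 (MIN): min(-6, -5) = -6
n1-2 (MIN): min(8, 1) = 1
n1 (MAX): max(-6, 1) = 1
n2-1 (MIN): min(-5, 1) = -5
n2-2 (MIN): min(-8, -9) = -9
n2 (MAX): max(-5, -9, -8) = -5
n3-1 (MIN): min(-4, 6) = -4
n3-2 (MIN): min(4, 3) = 3
n3-4 (MIN): min(6, 2) = 2
n3 (MAX): max(-4, 3, -8, 2) = 3
root (MIN): min(1, -5, 3) = -5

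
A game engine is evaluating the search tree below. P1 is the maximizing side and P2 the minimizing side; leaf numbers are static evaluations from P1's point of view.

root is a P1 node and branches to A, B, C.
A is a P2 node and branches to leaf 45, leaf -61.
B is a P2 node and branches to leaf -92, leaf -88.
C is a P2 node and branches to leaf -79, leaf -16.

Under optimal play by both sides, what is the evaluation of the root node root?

-61

A (P2): min(45, -61) = -61
B (P2): min(-92, -88) = -92
C (P2): min(-79, -16) = -79
root (P1): max(-61, -92, -79) = -61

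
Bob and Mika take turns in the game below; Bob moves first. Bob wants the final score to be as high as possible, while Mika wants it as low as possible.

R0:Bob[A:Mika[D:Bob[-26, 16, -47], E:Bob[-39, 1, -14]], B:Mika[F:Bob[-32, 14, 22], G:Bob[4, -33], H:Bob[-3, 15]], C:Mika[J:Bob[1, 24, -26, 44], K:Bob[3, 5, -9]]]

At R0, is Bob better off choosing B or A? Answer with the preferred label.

B

F (Bob): max(-32, 14, 22) = 22
G (Bob): max(4, -33) = 4
H (Bob): max(-3, 15) = 15
B (Mika): min(22, 4, 15) = 4
D (Bob): max(-26, 16, -47) = 16
E (Bob): max(-39, 1, -14) = 1
A (Mika): min(16, 1) = 1
Bob prefers the higher value; B=4, A=1. B is better since 4 > 1.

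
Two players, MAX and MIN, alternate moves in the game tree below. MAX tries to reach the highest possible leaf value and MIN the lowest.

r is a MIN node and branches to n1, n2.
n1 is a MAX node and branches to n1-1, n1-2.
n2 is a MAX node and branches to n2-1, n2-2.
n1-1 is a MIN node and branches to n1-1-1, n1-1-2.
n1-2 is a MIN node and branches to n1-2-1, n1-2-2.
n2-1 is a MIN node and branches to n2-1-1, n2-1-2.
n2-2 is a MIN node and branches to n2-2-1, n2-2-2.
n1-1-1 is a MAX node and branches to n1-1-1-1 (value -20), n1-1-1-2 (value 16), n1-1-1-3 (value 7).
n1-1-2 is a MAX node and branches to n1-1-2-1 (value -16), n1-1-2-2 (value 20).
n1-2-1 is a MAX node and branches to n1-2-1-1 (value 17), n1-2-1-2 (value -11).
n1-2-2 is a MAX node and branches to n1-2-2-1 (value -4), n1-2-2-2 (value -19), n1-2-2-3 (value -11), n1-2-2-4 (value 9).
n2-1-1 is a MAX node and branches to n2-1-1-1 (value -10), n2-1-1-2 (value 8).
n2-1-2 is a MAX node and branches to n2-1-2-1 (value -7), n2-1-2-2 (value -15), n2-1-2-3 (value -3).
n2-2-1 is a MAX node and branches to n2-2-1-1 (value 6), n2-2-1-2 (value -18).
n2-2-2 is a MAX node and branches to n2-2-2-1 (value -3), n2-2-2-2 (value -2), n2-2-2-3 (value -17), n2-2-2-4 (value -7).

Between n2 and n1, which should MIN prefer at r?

n2

n2-1-1 (MAX): max(-10, 8) = 8
n2-1-2 (MAX): max(-7, -15, -3) = -3
n2-1 (MIN): min(8, -3) = -3
n2-2-1 (MAX): max(6, -18) = 6
n2-2-2 (MAX): max(-3, -2, -17, -7) = -2
n2-2 (MIN): min(6, -2) = -2
n2 (MAX): max(-3, -2) = -2
n1-1-1 (MAX): max(-20, 16, 7) = 16
n1-1-2 (MAX): max(-16, 20) = 20
n1-1 (MIN): min(16, 20) = 16
n1-2-1 (MAX): max(17, -11) = 17
n1-2-2 (MAX): max(-4, -19, -11, 9) = 9
n1-2 (MIN): min(17, 9) = 9
n1 (MAX): max(16, 9) = 16
MIN prefers the lower value; n2=-2, n1=16. n2 is better since -2 < 16.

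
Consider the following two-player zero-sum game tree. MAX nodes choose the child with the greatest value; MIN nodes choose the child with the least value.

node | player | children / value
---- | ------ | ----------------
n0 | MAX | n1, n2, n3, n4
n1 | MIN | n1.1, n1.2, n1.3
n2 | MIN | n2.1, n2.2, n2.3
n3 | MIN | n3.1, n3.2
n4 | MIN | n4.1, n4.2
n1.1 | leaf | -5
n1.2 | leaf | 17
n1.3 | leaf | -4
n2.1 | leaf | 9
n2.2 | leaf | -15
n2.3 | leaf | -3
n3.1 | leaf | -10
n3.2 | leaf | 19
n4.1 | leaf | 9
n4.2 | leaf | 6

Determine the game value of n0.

n1 (MIN): min(-5, 17, -4) = -5
n2 (MIN): min(9, -15, -3) = -15
n3 (MIN): min(-10, 19) = -10
n4 (MIN): min(9, 6) = 6
n0 (MAX): max(-5, -15, -10, 6) = 6

6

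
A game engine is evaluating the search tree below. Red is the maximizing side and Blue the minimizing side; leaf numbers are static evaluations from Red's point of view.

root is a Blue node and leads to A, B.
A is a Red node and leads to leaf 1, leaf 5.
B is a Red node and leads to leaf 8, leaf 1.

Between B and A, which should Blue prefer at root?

B (Red): max(8, 1) = 8
A (Red): max(1, 5) = 5
Blue prefers the lower value; B=8, A=5. A is better since 5 < 8.

A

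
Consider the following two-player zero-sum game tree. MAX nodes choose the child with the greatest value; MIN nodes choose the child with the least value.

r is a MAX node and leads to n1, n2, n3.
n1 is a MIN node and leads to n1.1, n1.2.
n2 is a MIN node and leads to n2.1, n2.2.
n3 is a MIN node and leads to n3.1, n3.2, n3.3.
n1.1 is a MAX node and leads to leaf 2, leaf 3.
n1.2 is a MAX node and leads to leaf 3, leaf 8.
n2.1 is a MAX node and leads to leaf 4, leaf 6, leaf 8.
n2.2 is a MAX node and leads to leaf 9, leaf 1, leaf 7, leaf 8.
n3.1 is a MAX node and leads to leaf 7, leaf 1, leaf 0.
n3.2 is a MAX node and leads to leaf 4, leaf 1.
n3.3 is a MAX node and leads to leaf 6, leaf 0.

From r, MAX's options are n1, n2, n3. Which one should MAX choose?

n2

n1.1 (MAX): max(2, 3) = 3
n1.2 (MAX): max(3, 8) = 8
n1 (MIN): min(3, 8) = 3
n2.1 (MAX): max(4, 6, 8) = 8
n2.2 (MAX): max(9, 1, 7, 8) = 9
n2 (MIN): min(8, 9) = 8
n3.1 (MAX): max(7, 1, 0) = 7
n3.2 (MAX): max(4, 1) = 4
n3.3 (MAX): max(6, 0) = 6
n3 (MIN): min(7, 4, 6) = 4
r (MAX): max(3, 8, 4) = 8
MAX at r wants the highest of {n1=3, n2=8, n3=4}, so chooses n2.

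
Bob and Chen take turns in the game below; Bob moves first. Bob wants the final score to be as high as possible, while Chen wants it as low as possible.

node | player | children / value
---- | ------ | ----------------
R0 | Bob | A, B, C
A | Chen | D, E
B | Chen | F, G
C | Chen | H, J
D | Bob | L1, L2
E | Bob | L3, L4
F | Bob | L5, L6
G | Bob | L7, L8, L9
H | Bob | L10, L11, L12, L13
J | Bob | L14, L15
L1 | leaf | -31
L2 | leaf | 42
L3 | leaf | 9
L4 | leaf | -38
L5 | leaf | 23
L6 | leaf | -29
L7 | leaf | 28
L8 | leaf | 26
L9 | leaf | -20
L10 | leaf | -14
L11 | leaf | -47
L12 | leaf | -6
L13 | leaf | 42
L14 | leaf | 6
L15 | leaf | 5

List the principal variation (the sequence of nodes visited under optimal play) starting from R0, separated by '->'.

R0 -> B -> F -> L5

D (Bob): max(-31, 42) = 42
E (Bob): max(9, -38) = 9
A (Chen): min(42, 9) = 9
F (Bob): max(23, -29) = 23
G (Bob): max(28, 26, -20) = 28
B (Chen): min(23, 28) = 23
H (Bob): max(-14, -47, -6, 42) = 42
J (Bob): max(6, 5) = 6
C (Chen): min(42, 6) = 6
R0 (Bob): max(9, 23, 6) = 23
At R0, Bob picks B (highest: 23).
At B, Chen picks F (lowest: 23).
At F, Bob picks L5 (highest: 23).
Terminal value 23.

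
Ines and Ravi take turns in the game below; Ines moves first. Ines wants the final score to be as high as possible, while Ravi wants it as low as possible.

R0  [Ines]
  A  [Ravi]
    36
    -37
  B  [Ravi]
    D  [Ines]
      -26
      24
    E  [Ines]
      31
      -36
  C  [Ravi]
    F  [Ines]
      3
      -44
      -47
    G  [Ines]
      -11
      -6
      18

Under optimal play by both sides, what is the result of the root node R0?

24

A (Ravi): min(36, -37) = -37
D (Ines): max(-26, 24) = 24
E (Ines): max(31, -36) = 31
B (Ravi): min(24, 31) = 24
F (Ines): max(3, -44, -47) = 3
G (Ines): max(-11, -6, 18) = 18
C (Ravi): min(3, 18) = 3
R0 (Ines): max(-37, 24, 3) = 24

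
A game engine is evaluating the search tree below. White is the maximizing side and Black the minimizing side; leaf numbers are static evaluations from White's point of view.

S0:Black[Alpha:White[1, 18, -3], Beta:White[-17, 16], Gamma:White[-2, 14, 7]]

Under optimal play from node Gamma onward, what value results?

Gamma (White): max(-2, 14, 7) = 14

14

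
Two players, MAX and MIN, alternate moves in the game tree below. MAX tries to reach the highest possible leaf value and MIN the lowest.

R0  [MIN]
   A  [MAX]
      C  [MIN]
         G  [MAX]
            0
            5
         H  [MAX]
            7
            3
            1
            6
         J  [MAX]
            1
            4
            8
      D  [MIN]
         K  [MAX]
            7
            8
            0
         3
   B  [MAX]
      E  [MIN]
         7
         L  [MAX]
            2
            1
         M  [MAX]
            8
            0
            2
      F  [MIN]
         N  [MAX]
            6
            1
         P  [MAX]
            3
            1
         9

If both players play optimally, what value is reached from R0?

G (MAX): max(0, 5) = 5
H (MAX): max(7, 3, 1, 6) = 7
J (MAX): max(1, 4, 8) = 8
C (MIN): min(5, 7, 8) = 5
K (MAX): max(7, 8, 0) = 8
D (MIN): min(8, 3) = 3
A (MAX): max(5, 3) = 5
L (MAX): max(2, 1) = 2
M (MAX): max(8, 0, 2) = 8
E (MIN): min(7, 2, 8) = 2
N (MAX): max(6, 1) = 6
P (MAX): max(3, 1) = 3
F (MIN): min(6, 3, 9) = 3
B (MAX): max(2, 3) = 3
R0 (MIN): min(5, 3) = 3

3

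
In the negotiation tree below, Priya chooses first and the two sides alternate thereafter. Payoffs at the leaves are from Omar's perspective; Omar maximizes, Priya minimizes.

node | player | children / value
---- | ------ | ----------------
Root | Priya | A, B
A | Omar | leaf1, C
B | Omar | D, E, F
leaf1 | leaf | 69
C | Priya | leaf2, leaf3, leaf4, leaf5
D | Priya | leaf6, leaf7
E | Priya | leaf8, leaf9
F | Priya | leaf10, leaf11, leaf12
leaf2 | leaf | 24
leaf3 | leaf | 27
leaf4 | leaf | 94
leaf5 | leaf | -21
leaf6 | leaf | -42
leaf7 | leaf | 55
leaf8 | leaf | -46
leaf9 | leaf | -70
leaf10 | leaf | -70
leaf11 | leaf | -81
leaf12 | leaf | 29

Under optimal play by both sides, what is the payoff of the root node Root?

-42

C (Priya): min(24, 27, 94, -21) = -21
A (Omar): max(69, -21) = 69
D (Priya): min(-42, 55) = -42
E (Priya): min(-46, -70) = -70
F (Priya): min(-70, -81, 29) = -81
B (Omar): max(-42, -70, -81) = -42
Root (Priya): min(69, -42) = -42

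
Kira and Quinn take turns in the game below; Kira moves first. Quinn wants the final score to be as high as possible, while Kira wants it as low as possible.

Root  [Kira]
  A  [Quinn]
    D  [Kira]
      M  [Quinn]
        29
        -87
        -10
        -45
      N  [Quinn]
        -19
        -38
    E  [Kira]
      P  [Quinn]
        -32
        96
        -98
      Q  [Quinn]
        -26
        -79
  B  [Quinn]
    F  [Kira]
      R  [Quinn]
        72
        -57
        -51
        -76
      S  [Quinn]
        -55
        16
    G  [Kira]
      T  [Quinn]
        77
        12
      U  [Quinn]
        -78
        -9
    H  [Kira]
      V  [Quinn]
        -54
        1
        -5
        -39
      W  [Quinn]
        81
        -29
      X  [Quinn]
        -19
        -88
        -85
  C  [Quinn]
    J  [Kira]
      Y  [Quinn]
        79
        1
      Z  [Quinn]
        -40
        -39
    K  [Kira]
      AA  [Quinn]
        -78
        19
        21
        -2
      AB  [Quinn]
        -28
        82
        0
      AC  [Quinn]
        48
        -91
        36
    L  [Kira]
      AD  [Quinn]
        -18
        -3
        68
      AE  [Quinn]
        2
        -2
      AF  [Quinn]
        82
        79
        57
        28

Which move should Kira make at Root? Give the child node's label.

A

M (Quinn): max(29, -87, -10, -45) = 29
N (Quinn): max(-19, -38) = -19
D (Kira): min(29, -19) = -19
P (Quinn): max(-32, 96, -98) = 96
Q (Quinn): max(-26, -79) = -26
E (Kira): min(96, -26) = -26
A (Quinn): max(-19, -26) = -19
R (Quinn): max(72, -57, -51, -76) = 72
S (Quinn): max(-55, 16) = 16
F (Kira): min(72, 16) = 16
T (Quinn): max(77, 12) = 77
U (Quinn): max(-78, -9) = -9
G (Kira): min(77, -9) = -9
V (Quinn): max(-54, 1, -5, -39) = 1
W (Quinn): max(81, -29) = 81
X (Quinn): max(-19, -88, -85) = -19
H (Kira): min(1, 81, -19) = -19
B (Quinn): max(16, -9, -19) = 16
Y (Quinn): max(79, 1) = 79
Z (Quinn): max(-40, -39) = -39
J (Kira): min(79, -39) = -39
AA (Quinn): max(-78, 19, 21, -2) = 21
AB (Quinn): max(-28, 82, 0) = 82
AC (Quinn): max(48, -91, 36) = 48
K (Kira): min(21, 82, 48) = 21
AD (Quinn): max(-18, -3, 68) = 68
AE (Quinn): max(2, -2) = 2
AF (Quinn): max(82, 79, 57, 28) = 82
L (Kira): min(68, 2, 82) = 2
C (Quinn): max(-39, 21, 2) = 21
Root (Kira): min(-19, 16, 21) = -19
Kira at Root wants the lowest of {A=-19, B=16, C=21}, so chooses A.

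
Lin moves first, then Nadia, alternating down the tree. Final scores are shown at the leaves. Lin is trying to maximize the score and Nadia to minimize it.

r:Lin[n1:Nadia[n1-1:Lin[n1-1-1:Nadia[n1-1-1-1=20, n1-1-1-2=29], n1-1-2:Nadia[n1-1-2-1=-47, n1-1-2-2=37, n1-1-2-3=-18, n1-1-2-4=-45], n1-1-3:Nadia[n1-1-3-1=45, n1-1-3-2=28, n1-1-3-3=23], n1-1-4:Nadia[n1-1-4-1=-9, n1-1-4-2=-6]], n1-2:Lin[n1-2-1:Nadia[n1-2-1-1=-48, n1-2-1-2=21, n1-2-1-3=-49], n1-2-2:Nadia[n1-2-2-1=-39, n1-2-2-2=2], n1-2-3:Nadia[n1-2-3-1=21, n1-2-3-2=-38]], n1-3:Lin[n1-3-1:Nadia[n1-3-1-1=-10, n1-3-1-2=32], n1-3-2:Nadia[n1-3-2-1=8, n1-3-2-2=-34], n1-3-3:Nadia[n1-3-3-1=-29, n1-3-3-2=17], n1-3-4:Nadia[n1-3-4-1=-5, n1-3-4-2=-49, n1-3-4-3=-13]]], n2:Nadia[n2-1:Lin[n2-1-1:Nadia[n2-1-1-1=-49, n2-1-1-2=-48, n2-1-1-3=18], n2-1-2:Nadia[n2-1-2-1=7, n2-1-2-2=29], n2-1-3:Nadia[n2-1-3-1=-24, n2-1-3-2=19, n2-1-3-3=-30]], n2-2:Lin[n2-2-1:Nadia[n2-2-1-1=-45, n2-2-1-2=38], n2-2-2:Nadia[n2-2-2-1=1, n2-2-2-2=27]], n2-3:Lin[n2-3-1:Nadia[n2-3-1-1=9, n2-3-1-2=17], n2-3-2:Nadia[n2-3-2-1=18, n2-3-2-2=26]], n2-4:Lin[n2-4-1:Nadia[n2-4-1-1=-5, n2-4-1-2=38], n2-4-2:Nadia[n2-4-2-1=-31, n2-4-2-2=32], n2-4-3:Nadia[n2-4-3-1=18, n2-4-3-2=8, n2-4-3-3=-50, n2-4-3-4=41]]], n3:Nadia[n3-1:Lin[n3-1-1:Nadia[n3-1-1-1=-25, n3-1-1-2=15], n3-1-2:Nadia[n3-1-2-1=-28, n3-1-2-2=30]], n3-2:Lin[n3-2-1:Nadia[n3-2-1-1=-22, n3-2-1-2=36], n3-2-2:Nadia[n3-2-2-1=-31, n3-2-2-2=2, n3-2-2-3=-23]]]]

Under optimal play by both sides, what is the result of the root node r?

n1-1-1 (Nadia): min(20, 29) = 20
n1-1-2 (Nadia): min(-47, 37, -18, -45) = -47
n1-1-3 (Nadia): min(45, 28, 23) = 23
n1-1-4 (Nadia): min(-9, -6) = -9
n1-1 (Lin): max(20, -47, 23, -9) = 23
n1-2-1 (Nadia): min(-48, 21, -49) = -49
n1-2-2 (Nadia): min(-39, 2) = -39
n1-2-3 (Nadia): min(21, -38) = -38
n1-2 (Lin): max(-49, -39, -38) = -38
n1-3-1 (Nadia): min(-10, 32) = -10
n1-3-2 (Nadia): min(8, -34) = -34
n1-3-3 (Nadia): min(-29, 17) = -29
n1-3-4 (Nadia): min(-5, -49, -13) = -49
n1-3 (Lin): max(-10, -34, -29, -49) = -10
n1 (Nadia): min(23, -38, -10) = -38
n2-1-1 (Nadia): min(-49, -48, 18) = -49
n2-1-2 (Nadia): min(7, 29) = 7
n2-1-3 (Nadia): min(-24, 19, -30) = -30
n2-1 (Lin): max(-49, 7, -30) = 7
n2-2-1 (Nadia): min(-45, 38) = -45
n2-2-2 (Nadia): min(1, 27) = 1
n2-2 (Lin): max(-45, 1) = 1
n2-3-1 (Nadia): min(9, 17) = 9
n2-3-2 (Nadia): min(18, 26) = 18
n2-3 (Lin): max(9, 18) = 18
n2-4-1 (Nadia): min(-5, 38) = -5
n2-4-2 (Nadia): min(-31, 32) = -31
n2-4-3 (Nadia): min(18, 8, -50, 41) = -50
n2-4 (Lin): max(-5, -31, -50) = -5
n2 (Nadia): min(7, 1, 18, -5) = -5
n3-1-1 (Nadia): min(-25, 15) = -25
n3-1-2 (Nadia): min(-28, 30) = -28
n3-1 (Lin): max(-25, -28) = -25
n3-2-1 (Nadia): min(-22, 36) = -22
n3-2-2 (Nadia): min(-31, 2, -23) = -31
n3-2 (Lin): max(-22, -31) = -22
n3 (Nadia): min(-25, -22) = -25
r (Lin): max(-38, -5, -25) = -5

-5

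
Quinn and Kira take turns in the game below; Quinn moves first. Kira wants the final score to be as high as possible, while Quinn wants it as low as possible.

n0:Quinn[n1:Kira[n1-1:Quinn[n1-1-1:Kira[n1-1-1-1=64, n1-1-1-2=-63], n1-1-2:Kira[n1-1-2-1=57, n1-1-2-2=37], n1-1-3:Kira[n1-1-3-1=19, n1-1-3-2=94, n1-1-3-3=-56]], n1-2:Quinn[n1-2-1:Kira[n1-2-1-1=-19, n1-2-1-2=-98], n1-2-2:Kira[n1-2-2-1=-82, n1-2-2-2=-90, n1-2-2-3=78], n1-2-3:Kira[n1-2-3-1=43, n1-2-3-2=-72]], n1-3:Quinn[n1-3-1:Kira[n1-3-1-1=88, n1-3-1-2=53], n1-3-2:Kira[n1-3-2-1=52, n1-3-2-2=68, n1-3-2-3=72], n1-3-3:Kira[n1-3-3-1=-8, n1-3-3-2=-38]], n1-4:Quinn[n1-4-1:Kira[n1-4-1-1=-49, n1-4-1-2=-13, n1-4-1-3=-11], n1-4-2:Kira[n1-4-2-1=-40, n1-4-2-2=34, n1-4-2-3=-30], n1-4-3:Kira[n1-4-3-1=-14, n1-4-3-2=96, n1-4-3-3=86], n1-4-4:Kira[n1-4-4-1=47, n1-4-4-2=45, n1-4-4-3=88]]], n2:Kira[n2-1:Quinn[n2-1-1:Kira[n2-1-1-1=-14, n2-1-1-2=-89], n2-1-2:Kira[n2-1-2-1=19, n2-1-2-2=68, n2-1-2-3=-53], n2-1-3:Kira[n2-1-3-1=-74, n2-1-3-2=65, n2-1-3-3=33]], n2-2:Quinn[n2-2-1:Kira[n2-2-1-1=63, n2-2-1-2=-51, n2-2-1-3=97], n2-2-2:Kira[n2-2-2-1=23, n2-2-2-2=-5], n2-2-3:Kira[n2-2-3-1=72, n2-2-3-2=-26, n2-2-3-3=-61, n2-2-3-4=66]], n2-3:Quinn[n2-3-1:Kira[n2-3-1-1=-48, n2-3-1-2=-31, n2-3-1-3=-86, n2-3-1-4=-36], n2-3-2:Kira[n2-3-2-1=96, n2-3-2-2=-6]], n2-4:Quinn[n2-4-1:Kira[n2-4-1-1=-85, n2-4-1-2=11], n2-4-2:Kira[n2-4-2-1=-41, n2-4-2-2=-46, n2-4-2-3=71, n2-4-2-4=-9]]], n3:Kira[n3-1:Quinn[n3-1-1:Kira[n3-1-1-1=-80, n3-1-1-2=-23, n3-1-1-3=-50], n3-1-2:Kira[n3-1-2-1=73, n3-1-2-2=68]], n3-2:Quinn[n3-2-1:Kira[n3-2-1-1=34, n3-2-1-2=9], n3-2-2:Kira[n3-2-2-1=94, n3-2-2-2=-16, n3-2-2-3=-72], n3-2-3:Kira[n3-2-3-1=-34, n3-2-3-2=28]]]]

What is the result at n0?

n1-1-1 (Kira): max(64, -63) = 64
n1-1-2 (Kira): max(57, 37) = 57
n1-1-3 (Kira): max(19, 94, -56) = 94
n1-1 (Quinn): min(64, 57, 94) = 57
n1-2-1 (Kira): max(-19, -98) = -19
n1-2-2 (Kira): max(-82, -90, 78) = 78
n1-2-3 (Kira): max(43, -72) = 43
n1-2 (Quinn): min(-19, 78, 43) = -19
n1-3-1 (Kira): max(88, 53) = 88
n1-3-2 (Kira): max(52, 68, 72) = 72
n1-3-3 (Kira): max(-8, -38) = -8
n1-3 (Quinn): min(88, 72, -8) = -8
n1-4-1 (Kira): max(-49, -13, -11) = -11
n1-4-2 (Kira): max(-40, 34, -30) = 34
n1-4-3 (Kira): max(-14, 96, 86) = 96
n1-4-4 (Kira): max(47, 45, 88) = 88
n1-4 (Quinn): min(-11, 34, 96, 88) = -11
n1 (Kira): max(57, -19, -8, -11) = 57
n2-1-1 (Kira): max(-14, -89) = -14
n2-1-2 (Kira): max(19, 68, -53) = 68
n2-1-3 (Kira): max(-74, 65, 33) = 65
n2-1 (Quinn): min(-14, 68, 65) = -14
n2-2-1 (Kira): max(63, -51, 97) = 97
n2-2-2 (Kira): max(23, -5) = 23
n2-2-3 (Kira): max(72, -26, -61, 66) = 72
n2-2 (Quinn): min(97, 23, 72) = 23
n2-3-1 (Kira): max(-48, -31, -86, -36) = -31
n2-3-2 (Kira): max(96, -6) = 96
n2-3 (Quinn): min(-31, 96) = -31
n2-4-1 (Kira): max(-85, 11) = 11
n2-4-2 (Kira): max(-41, -46, 71, -9) = 71
n2-4 (Quinn): min(11, 71) = 11
n2 (Kira): max(-14, 23, -31, 11) = 23
n3-1-1 (Kira): max(-80, -23, -50) = -23
n3-1-2 (Kira): max(73, 68) = 73
n3-1 (Quinn): min(-23, 73) = -23
n3-2-1 (Kira): max(34, 9) = 34
n3-2-2 (Kira): max(94, -16, -72) = 94
n3-2-3 (Kira): max(-34, 28) = 28
n3-2 (Quinn): min(34, 94, 28) = 28
n3 (Kira): max(-23, 28) = 28
n0 (Quinn): min(57, 23, 28) = 23

23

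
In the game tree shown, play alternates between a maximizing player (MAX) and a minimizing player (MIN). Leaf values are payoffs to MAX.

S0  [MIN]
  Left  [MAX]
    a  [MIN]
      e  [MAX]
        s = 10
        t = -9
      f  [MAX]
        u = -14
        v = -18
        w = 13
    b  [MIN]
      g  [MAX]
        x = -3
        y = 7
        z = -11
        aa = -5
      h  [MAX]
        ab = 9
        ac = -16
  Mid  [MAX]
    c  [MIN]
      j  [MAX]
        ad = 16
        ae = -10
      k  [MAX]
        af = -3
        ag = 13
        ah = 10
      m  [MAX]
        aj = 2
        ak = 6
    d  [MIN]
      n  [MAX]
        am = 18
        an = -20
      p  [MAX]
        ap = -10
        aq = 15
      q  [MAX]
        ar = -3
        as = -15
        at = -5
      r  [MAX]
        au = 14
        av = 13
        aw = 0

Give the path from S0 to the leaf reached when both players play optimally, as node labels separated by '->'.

e (MAX): max(10, -9) = 10
f (MAX): max(-14, -18, 13) = 13
a (MIN): min(10, 13) = 10
g (MAX): max(-3, 7, -11, -5) = 7
h (MAX): max(9, -16) = 9
b (MIN): min(7, 9) = 7
Left (MAX): max(10, 7) = 10
j (MAX): max(16, -10) = 16
k (MAX): max(-3, 13, 10) = 13
m (MAX): max(2, 6) = 6
c (MIN): min(16, 13, 6) = 6
n (MAX): max(18, -20) = 18
p (MAX): max(-10, 15) = 15
q (MAX): max(-3, -15, -5) = -3
r (MAX): max(14, 13, 0) = 14
d (MIN): min(18, 15, -3, 14) = -3
Mid (MAX): max(6, -3) = 6
S0 (MIN): min(10, 6) = 6
At S0, MIN picks Mid (lowest: 6).
At Mid, MAX picks c (highest: 6).
At c, MIN picks m (lowest: 6).
At m, MAX picks ak (highest: 6).
Terminal value 6.

S0 -> Mid -> c -> m -> ak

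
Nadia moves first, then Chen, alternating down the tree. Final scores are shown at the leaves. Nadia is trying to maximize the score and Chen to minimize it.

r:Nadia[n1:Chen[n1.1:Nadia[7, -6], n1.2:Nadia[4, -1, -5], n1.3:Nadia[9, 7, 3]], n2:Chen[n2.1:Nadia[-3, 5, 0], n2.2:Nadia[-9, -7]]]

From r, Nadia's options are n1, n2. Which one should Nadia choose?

n1.1 (Nadia): max(7, -6) = 7
n1.2 (Nadia): max(4, -1, -5) = 4
n1.3 (Nadia): max(9, 7, 3) = 9
n1 (Chen): min(7, 4, 9) = 4
n2.1 (Nadia): max(-3, 5, 0) = 5
n2.2 (Nadia): max(-9, -7) = -7
n2 (Chen): min(5, -7) = -7
r (Nadia): max(4, -7) = 4
Nadia at r wants the highest of {n1=4, n2=-7}, so chooses n1.

n1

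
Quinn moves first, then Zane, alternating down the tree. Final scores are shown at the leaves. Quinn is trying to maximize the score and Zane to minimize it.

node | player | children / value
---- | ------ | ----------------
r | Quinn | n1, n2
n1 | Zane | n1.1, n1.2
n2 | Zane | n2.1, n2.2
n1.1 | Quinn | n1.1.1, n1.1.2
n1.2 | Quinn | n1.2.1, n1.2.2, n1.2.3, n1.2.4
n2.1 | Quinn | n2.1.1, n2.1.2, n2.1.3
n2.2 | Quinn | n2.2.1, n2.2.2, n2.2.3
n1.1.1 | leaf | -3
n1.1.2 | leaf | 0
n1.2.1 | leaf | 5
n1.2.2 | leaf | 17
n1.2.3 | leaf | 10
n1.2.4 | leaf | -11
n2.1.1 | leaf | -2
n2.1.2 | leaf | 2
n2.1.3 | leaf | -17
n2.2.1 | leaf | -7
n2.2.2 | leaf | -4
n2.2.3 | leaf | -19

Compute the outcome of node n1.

0

n1.1 (Quinn): max(-3, 0) = 0
n1.2 (Quinn): max(5, 17, 10, -11) = 17
n1 (Zane): min(0, 17) = 0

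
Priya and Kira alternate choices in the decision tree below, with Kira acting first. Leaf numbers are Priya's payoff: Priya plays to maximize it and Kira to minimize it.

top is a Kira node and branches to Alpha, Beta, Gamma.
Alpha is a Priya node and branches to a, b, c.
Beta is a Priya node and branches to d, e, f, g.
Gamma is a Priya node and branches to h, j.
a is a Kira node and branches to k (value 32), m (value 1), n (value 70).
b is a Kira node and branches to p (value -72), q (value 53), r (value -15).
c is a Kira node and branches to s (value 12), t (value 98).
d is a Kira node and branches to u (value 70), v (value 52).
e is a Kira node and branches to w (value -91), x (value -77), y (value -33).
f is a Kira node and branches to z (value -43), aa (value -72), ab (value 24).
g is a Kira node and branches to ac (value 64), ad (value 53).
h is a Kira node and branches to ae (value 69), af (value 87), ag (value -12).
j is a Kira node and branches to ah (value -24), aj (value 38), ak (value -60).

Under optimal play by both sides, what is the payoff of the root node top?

a (Kira): min(32, 1, 70) = 1
b (Kira): min(-72, 53, -15) = -72
c (Kira): min(12, 98) = 12
Alpha (Priya): max(1, -72, 12) = 12
d (Kira): min(70, 52) = 52
e (Kira): min(-91, -77, -33) = -91
f (Kira): min(-43, -72, 24) = -72
g (Kira): min(64, 53) = 53
Beta (Priya): max(52, -91, -72, 53) = 53
h (Kira): min(69, 87, -12) = -12
j (Kira): min(-24, 38, -60) = -60
Gamma (Priya): max(-12, -60) = -12
top (Kira): min(12, 53, -12) = -12

-12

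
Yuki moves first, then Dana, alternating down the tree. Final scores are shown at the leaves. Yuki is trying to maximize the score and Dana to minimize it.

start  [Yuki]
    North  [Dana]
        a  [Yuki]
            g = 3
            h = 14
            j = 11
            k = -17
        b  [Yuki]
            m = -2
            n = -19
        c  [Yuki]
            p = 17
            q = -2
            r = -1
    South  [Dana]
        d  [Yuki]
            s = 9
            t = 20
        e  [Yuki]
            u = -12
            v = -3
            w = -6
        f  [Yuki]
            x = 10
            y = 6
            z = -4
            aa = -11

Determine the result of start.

-2

a (Yuki): max(3, 14, 11, -17) = 14
b (Yuki): max(-2, -19) = -2
c (Yuki): max(17, -2, -1) = 17
North (Dana): min(14, -2, 17) = -2
d (Yuki): max(9, 20) = 20
e (Yuki): max(-12, -3, -6) = -3
f (Yuki): max(10, 6, -4, -11) = 10
South (Dana): min(20, -3, 10) = -3
start (Yuki): max(-2, -3) = -2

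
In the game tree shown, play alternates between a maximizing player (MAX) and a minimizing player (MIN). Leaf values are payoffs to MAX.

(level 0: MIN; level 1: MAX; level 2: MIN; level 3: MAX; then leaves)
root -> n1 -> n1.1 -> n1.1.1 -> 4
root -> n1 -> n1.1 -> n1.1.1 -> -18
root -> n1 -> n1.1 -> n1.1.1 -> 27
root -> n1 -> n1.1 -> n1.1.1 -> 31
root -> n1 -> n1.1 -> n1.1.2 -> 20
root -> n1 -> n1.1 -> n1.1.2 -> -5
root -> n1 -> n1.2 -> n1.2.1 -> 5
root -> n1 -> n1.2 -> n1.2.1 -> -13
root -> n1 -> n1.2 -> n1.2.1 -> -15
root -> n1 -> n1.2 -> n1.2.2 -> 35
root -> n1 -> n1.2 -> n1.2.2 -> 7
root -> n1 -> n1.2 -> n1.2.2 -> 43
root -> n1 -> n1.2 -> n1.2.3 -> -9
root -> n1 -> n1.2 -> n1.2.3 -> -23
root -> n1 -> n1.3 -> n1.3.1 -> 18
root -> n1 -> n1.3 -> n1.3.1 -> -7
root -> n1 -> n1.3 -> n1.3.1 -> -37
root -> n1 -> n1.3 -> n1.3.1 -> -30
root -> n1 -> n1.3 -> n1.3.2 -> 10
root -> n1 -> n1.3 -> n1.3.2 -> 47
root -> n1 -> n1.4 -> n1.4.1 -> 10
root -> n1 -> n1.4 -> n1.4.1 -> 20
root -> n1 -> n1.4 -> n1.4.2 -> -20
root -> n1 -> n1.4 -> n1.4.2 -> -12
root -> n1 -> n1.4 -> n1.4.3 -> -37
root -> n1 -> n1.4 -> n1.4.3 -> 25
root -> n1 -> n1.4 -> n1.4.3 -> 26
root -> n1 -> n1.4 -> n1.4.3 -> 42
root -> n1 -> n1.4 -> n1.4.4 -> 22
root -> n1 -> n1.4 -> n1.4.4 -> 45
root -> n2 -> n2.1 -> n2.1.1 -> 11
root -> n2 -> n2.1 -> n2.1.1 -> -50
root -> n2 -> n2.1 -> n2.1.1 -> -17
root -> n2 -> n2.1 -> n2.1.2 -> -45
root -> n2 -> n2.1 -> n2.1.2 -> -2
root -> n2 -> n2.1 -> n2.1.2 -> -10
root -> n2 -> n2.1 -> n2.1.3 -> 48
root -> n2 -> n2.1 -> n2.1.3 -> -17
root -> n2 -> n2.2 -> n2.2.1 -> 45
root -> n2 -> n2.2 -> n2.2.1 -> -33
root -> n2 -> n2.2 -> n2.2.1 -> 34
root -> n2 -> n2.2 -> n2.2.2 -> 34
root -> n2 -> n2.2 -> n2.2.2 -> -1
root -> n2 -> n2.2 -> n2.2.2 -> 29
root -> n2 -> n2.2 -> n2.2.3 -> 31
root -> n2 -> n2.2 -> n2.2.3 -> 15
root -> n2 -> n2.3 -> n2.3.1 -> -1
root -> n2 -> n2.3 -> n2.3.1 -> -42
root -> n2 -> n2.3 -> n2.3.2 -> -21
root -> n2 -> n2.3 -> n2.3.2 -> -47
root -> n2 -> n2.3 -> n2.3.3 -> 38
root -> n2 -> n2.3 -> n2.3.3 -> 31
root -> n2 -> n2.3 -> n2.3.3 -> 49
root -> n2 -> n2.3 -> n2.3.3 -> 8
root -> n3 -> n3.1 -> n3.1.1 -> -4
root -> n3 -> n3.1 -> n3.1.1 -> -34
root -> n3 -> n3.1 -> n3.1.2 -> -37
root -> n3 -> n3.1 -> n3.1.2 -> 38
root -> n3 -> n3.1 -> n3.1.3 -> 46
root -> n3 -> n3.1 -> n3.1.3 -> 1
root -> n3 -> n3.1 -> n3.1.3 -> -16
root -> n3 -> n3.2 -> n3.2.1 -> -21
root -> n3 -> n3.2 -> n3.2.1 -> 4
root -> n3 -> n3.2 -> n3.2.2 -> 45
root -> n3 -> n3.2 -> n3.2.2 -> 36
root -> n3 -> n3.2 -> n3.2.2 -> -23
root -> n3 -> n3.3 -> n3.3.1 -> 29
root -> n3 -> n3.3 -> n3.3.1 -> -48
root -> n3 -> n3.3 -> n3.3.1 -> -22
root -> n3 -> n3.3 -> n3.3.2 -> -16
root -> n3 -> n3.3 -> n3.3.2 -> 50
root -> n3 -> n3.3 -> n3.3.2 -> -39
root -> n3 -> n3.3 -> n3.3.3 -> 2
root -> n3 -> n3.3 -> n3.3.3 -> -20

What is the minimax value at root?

n1.1.1 (MAX): max(4, -18, 27, 31) = 31
n1.1.2 (MAX): max(20, -5) = 20
n1.1 (MIN): min(31, 20) = 20
n1.2.1 (MAX): max(5, -13, -15) = 5
n1.2.2 (MAX): max(35, 7, 43) = 43
n1.2.3 (MAX): max(-9, -23) = -9
n1.2 (MIN): min(5, 43, -9) = -9
n1.3.1 (MAX): max(18, -7, -37, -30) = 18
n1.3.2 (MAX): max(10, 47) = 47
n1.3 (MIN): min(18, 47) = 18
n1.4.1 (MAX): max(10, 20) = 20
n1.4.2 (MAX): max(-20, -12) = -12
n1.4.3 (MAX): max(-37, 25, 26, 42) = 42
n1.4.4 (MAX): max(22, 45) = 45
n1.4 (MIN): min(20, -12, 42, 45) = -12
n1 (MAX): max(20, -9, 18, -12) = 20
n2.1.1 (MAX): max(11, -50, -17) = 11
n2.1.2 (MAX): max(-45, -2, -10) = -2
n2.1.3 (MAX): max(48, -17) = 48
n2.1 (MIN): min(11, -2, 48) = -2
n2.2.1 (MAX): max(45, -33, 34) = 45
n2.2.2 (MAX): max(34, -1, 29) = 34
n2.2.3 (MAX): max(31, 15) = 31
n2.2 (MIN): min(45, 34, 31) = 31
n2.3.1 (MAX): max(-1, -42) = -1
n2.3.2 (MAX): max(-21, -47) = -21
n2.3.3 (MAX): max(38, 31, 49, 8) = 49
n2.3 (MIN): min(-1, -21, 49) = -21
n2 (MAX): max(-2, 31, -21) = 31
n3.1.1 (MAX): max(-4, -34) = -4
n3.1.2 (MAX): max(-37, 38) = 38
n3.1.3 (MAX): max(46, 1, -16) = 46
n3.1 (MIN): min(-4, 38, 46) = -4
n3.2.1 (MAX): max(-21, 4) = 4
n3.2.2 (MAX): max(45, 36, -23) = 45
n3.2 (MIN): min(4, 45) = 4
n3.3.1 (MAX): max(29, -48, -22) = 29
n3.3.2 (MAX): max(-16, 50, -39) = 50
n3.3.3 (MAX): max(2, -20) = 2
n3.3 (MIN): min(29, 50, 2) = 2
n3 (MAX): max(-4, 4, 2) = 4
root (MIN): min(20, 31, 4) = 4

4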